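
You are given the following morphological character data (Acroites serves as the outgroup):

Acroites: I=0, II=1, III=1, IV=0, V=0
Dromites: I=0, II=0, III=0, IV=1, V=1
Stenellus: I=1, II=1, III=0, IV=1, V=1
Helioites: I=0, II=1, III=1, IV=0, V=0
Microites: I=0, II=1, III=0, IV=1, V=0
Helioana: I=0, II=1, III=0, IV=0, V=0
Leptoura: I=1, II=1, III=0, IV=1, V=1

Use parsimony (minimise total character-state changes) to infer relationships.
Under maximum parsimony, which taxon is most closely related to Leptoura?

Stenellus

Character polarity is set by the outgroup: the derived state is whichever differs from the outgroup's state, so for II, III the derived state is '0', and for the remaining characters it is '1'.
I: derived state '1' in Leptoura and Stenellus only — synapomorphy for {Leptoura, Stenellus}.
II: derived state '0' in Dromites only — an autapomorphy, so it tells us nothing about relationships among taxa.
Only Dromites, Helioana, Leptoura, Microites, and Stenellus show the derived state '0' for III, supporting them as a clade.
Only Dromites, Leptoura, Microites, and Stenellus show the derived state '1' for IV, supporting them as a clade.
Only Dromites, Leptoura, and Stenellus show the derived state '1' for V, supporting them as a clade.
Most parsimonious ingroup topology: ((((Dromites,(Stenellus,Leptoura)),Microites),Helioana),Helioites).
Leptoura and Stenellus form a cherry on this tree, so they are sister taxa.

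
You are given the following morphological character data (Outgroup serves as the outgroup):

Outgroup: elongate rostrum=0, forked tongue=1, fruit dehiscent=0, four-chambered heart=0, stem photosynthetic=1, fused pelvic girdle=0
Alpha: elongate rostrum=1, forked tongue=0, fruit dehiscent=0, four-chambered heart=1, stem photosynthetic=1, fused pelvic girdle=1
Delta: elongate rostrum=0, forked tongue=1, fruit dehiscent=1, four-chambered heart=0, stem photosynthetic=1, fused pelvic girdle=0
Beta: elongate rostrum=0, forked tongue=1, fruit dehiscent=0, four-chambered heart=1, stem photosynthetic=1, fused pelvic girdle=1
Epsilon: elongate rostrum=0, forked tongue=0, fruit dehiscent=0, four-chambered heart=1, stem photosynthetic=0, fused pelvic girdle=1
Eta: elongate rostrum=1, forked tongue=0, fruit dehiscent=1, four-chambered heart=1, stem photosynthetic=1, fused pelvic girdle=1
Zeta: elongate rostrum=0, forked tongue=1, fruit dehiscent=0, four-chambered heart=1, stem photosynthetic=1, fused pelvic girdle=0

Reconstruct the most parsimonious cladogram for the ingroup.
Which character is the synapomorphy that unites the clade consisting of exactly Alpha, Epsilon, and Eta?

Character polarity is set by the outgroup: the derived state is whichever differs from the outgroup's state, so for forked tongue, stem photosynthetic the derived state is '0', and for the remaining characters it is '1'.
elongate rostrum: derived state '1' in Alpha and Eta only — synapomorphy for {Alpha, Eta}.
Only Alpha, Epsilon, and Eta show the derived state '0' for forked tongue, supporting them as a clade.
fruit dehiscent groups Delta and Eta, which is incompatible with the clades supported by the remaining characters; treating it as convergent (homoplasy) costs fewer steps than any alternative tree.
four-chambered heart (derived state '1') is shared by Alpha, Beta, Epsilon, Eta, and Zeta — a synapomorphy uniting that clade.
stem photosynthetic: derived state '0' in Epsilon only — an autapomorphy, so it tells us nothing about relationships among taxa.
fused pelvic girdle (derived state '1') is shared by Alpha, Beta, Epsilon, and Eta — a synapomorphy uniting that clade.
Most parsimonious ingroup topology: (((((Alpha,Eta),Epsilon),Beta),Zeta),Delta).
The clade {Alpha, Epsilon, Eta} is supported by forked tongue: its derived state '0' occurs in exactly those taxa and in no other taxon (including the outgroup).

forked tongue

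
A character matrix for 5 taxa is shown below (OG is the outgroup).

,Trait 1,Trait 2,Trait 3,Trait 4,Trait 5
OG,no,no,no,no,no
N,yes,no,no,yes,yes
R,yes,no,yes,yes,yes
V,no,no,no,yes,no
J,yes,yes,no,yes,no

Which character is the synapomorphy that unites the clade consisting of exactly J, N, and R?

Trait 1

The outgroup has state 'no' for every character, so 'yes' is the derived state throughout.
Only J, N, and R show the derived state 'yes' for Trait 1, supporting them as a clade.
Trait 2: derived state 'yes' in J only — an autapomorphy, so it tells us nothing about relationships among taxa.
Trait 3 (derived state 'yes') is unique to R (autapomorphy; uninformative for grouping).
Trait 4 (derived state 'yes') is shared by all ingroup taxa — unites the whole ingroup.
Only N and R show the derived state 'yes' for Trait 5, supporting them as a clade.
Most parsimonious ingroup topology: (((N,R),J),V).
The clade {J, N, R} is supported by Trait 1: its derived state 'yes' occurs in exactly those taxa and in no other taxon (including the outgroup).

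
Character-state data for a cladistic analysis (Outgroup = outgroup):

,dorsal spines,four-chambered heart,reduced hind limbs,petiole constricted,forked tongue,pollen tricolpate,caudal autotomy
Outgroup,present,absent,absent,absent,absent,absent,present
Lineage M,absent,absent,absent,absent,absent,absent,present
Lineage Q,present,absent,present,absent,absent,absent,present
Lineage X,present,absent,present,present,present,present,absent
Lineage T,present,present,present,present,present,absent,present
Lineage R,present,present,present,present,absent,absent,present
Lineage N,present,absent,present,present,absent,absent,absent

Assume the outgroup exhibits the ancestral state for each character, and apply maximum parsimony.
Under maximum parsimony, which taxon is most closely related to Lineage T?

Character polarity is set by the outgroup: the derived state is whichever differs from the outgroup's state, so for dorsal spines, caudal autotomy the derived state is 'absent', and for the remaining characters it is 'present'.
dorsal spines: derived state 'absent' in Lineage M only — an autapomorphy, so it tells us nothing about relationships among taxa.
four-chambered heart (derived state 'present') is shared by Lineage R and Lineage T — a synapomorphy uniting that clade.
Only Lineage N, Lineage Q, Lineage R, Lineage T, and Lineage X show the derived state 'present' for reduced hind limbs, supporting them as a clade.
petiole constricted: derived state 'present' in Lineage N, Lineage R, Lineage T, and Lineage X only — synapomorphy for {Lineage N, Lineage R, Lineage T, Lineage X}.
forked tongue (state 'present') occurs in Lineage T and Lineage X but conflicts with the nesting implied by the other characters — most parsimoniously interpreted as homoplasy.
pollen tricolpate (derived state 'present') is unique to Lineage X (autapomorphy; uninformative for grouping).
Only Lineage N and Lineage X show the derived state 'absent' for caudal autotomy, supporting them as a clade.
Most parsimonious ingroup topology: (Lineage M,(Lineage Q,((Lineage X,Lineage N),(Lineage T,Lineage R)))).
Lineage T and Lineage R form a cherry on this tree, so they are sister taxa.

Lineage R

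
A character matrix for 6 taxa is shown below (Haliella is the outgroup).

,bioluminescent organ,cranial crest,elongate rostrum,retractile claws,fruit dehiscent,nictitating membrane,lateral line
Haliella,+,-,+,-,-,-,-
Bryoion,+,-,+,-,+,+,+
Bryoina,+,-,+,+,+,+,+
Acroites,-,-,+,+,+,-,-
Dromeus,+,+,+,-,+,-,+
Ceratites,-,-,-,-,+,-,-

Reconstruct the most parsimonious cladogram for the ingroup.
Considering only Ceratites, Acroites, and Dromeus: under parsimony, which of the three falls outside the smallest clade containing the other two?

Dromeus

Character polarity is set by the outgroup: the derived state is whichever differs from the outgroup's state, so for bioluminescent organ, elongate rostrum the derived state is '-', and for the remaining characters it is '+'.
Only Acroites and Ceratites show the derived state '-' for bioluminescent organ, supporting them as a clade.
cranial crest: derived state '+' in Dromeus only — an autapomorphy, so it tells us nothing about relationships among taxa.
elongate rostrum: derived state '-' in Ceratites only — an autapomorphy, so it tells us nothing about relationships among taxa.
retractile claws (state '+') occurs in Acroites and Bryoina but conflicts with the nesting implied by the other characters — most parsimoniously interpreted as homoplasy.
fruit dehiscent (derived state '+') is shared by all ingroup taxa — unites the whole ingroup.
nictitating membrane: derived state '+' in Bryoina and Bryoion only — synapomorphy for {Bryoina, Bryoion}.
Only Bryoina, Bryoion, and Dromeus show the derived state '+' for lateral line, supporting them as a clade.
Most parsimonious ingroup topology: (((Bryoion,Bryoina),Dromeus),(Acroites,Ceratites)).
Ceratites and Acroites share a more recent common ancestor with each other than either does with Dromeus, so Dromeus is the least closely related of the three.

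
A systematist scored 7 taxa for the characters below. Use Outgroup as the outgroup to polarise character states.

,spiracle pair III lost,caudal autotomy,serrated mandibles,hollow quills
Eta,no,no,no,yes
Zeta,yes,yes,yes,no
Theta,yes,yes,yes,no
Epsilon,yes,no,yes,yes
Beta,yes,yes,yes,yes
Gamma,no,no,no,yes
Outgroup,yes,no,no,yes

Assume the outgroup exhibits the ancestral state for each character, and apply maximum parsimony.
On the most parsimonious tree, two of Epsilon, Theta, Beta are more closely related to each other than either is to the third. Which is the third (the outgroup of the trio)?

Character polarity is set by the outgroup: the derived state is whichever differs from the outgroup's state, so for spiracle pair III lost, hollow quills the derived state is 'no', and for the remaining characters it is 'yes'.
spiracle pair III lost: derived state 'no' in Eta and Gamma only — synapomorphy for {Eta, Gamma}.
Only Beta, Theta, and Zeta show the derived state 'yes' for caudal autotomy, supporting them as a clade.
Only Beta, Epsilon, Theta, and Zeta show the derived state 'yes' for serrated mandibles, supporting them as a clade.
hollow quills (derived state 'no') is shared by Theta and Zeta — a synapomorphy uniting that clade.
Most parsimonious ingroup topology: ((((Zeta,Theta),Beta),Epsilon),(Eta,Gamma)).
Theta and Beta share a more recent common ancestor with each other than either does with Epsilon, so Epsilon is the least closely related of the three.

Epsilon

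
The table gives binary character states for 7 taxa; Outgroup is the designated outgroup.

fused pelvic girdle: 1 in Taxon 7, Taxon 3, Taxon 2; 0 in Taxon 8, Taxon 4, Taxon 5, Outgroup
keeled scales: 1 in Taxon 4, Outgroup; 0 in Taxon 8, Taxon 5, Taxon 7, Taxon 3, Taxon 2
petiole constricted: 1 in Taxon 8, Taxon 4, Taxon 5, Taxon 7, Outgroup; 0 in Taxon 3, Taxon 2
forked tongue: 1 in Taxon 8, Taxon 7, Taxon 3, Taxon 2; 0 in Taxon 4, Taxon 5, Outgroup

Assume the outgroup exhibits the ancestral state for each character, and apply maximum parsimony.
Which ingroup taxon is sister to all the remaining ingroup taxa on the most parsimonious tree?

Taxon 4

Character polarity is set by the outgroup: the derived state is whichever differs from the outgroup's state, so for keeled scales, petiole constricted the derived state is '0', and for the remaining characters it is '1'.
fused pelvic girdle: derived state '1' in Taxon 2, Taxon 3, and Taxon 7 only — synapomorphy for {Taxon 2, Taxon 3, Taxon 7}.
keeled scales (derived state '0') is shared by Taxon 2, Taxon 3, Taxon 5, Taxon 7, and Taxon 8 — a synapomorphy uniting that clade.
Only Taxon 2 and Taxon 3 show the derived state '0' for petiole constricted, supporting them as a clade.
forked tongue (derived state '1') is shared by Taxon 2, Taxon 3, Taxon 7, and Taxon 8 — a synapomorphy uniting that clade.
Most parsimonious ingroup topology: ((Taxon 5,(((Taxon 2,Taxon 3),Taxon 7),Taxon 8)),Taxon 4).
Taxon 4 is sister to the clade containing all other ingroup taxa, so it is the earliest-diverging (most basal) ingroup lineage.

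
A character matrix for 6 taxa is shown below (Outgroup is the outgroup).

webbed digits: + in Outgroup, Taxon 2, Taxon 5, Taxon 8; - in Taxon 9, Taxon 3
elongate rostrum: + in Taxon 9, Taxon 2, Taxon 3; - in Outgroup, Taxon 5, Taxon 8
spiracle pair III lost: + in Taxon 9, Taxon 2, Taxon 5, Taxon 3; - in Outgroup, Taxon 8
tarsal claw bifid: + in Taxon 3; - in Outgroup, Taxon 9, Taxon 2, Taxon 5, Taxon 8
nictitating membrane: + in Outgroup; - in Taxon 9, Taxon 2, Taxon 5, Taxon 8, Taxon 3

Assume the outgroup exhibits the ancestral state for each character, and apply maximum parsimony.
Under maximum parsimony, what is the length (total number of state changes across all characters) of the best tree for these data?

5

Character polarity is set by the outgroup: the derived state is whichever differs from the outgroup's state, so for webbed digits, nictitating membrane the derived state is '-', and for the remaining characters it is '+'.
Only Taxon 3 and Taxon 9 show the derived state '-' for webbed digits, supporting them as a clade.
elongate rostrum (derived state '+') is shared by Taxon 2, Taxon 3, and Taxon 9 — a synapomorphy uniting that clade.
spiracle pair III lost (derived state '+') is shared by Taxon 2, Taxon 3, Taxon 5, and Taxon 9 — a synapomorphy uniting that clade.
tarsal claw bifid (derived state '+') is unique to Taxon 3 (autapomorphy; uninformative for grouping).
nictitating membrane (derived state '-') is shared by all ingroup taxa — unites the whole ingroup.
Most parsimonious ingroup topology: ((((Taxon 9,Taxon 3),Taxon 2),Taxon 5),Taxon 8).
Changes per character on this tree: webbed digits: 1; elongate rostrum: 1; spiracle pair III lost: 1; tarsal claw bifid: 1; nictitating membrane: 1.
Total = 5.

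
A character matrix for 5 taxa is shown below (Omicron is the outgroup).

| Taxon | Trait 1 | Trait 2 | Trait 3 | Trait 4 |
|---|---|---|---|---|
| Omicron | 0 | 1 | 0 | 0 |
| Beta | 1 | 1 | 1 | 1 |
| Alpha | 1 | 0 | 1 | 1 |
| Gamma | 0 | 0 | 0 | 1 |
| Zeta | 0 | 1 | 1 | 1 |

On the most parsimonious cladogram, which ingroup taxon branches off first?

Gamma

Character polarity is set by the outgroup: the derived state is whichever differs from the outgroup's state, so for Trait 2 the derived state is '0', and for the remaining characters it is '1'.
Only Alpha and Beta show the derived state '1' for Trait 1, supporting them as a clade.
Trait 2 groups Alpha and Gamma, which is incompatible with the clades supported by the remaining characters; treating it as convergent (homoplasy) costs fewer steps than any alternative tree.
Trait 3: derived state '1' in Alpha, Beta, and Zeta only — synapomorphy for {Alpha, Beta, Zeta}.
Trait 4 (derived state '1') is shared by all ingroup taxa — unites the whole ingroup.
Most parsimonious ingroup topology: (((Beta,Alpha),Zeta),Gamma).
Gamma is sister to the clade containing all other ingroup taxa, so it is the earliest-diverging (most basal) ingroup lineage.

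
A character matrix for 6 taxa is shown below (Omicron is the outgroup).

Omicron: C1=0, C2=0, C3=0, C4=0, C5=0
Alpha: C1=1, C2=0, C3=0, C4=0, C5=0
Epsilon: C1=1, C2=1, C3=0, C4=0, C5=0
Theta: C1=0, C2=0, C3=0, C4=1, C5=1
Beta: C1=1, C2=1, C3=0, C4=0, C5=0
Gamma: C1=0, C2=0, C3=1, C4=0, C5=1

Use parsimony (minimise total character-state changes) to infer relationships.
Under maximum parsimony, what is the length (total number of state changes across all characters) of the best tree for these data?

The outgroup has state '0' for every character, so '1' is the derived state throughout.
Only Alpha, Beta, and Epsilon show the derived state '1' for C1, supporting them as a clade.
C2 (derived state '1') is shared by Beta and Epsilon — a synapomorphy uniting that clade.
C3: derived state '1' in Gamma only — an autapomorphy, so it tells us nothing about relationships among taxa.
C4: derived state '1' in Theta only — an autapomorphy, so it tells us nothing about relationships among taxa.
C5: derived state '1' in Gamma and Theta only — synapomorphy for {Gamma, Theta}.
Most parsimonious ingroup topology: ((Alpha,(Epsilon,Beta)),(Theta,Gamma)).
Changes per character on this tree: C1: 1; C2: 1; C3: 1; C4: 1; C5: 1.
Total = 5.

5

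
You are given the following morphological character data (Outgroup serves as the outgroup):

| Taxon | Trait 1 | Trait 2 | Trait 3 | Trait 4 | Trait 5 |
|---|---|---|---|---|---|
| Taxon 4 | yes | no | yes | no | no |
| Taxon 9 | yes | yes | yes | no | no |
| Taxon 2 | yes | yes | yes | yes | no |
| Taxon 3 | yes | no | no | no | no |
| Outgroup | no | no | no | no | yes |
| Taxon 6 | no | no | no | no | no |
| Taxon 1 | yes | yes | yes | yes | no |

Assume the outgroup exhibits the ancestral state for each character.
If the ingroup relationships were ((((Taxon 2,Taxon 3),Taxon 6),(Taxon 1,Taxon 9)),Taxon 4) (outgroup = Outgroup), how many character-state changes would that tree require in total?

Map each character onto ((((Taxon 2,Taxon 3),Taxon 6),(Taxon 1,Taxon 9)),Taxon 4) (rooted by Outgroup) and count the minimum state changes it requires (Fitch parsimony):
Trait 1: 2; Trait 2: 2; Trait 3: 3; Trait 4: 2; Trait 5: 1.
Total tree length = 10.

10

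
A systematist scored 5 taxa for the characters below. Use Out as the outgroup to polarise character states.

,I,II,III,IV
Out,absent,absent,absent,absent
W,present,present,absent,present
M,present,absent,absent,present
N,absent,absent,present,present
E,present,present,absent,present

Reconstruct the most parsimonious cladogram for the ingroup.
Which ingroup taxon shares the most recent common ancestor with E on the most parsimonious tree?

W

The outgroup has state 'absent' for every character, so 'present' is the derived state throughout.
I: derived state 'present' in E, M, and W only — synapomorphy for {E, M, W}.
II: derived state 'present' in E and W only — synapomorphy for {E, W}.
III: derived state 'present' in N only — an autapomorphy, so it tells us nothing about relationships among taxa.
IV (derived state 'present') is shared by all ingroup taxa — unites the whole ingroup.
Most parsimonious ingroup topology: (((W,E),M),N).
E and W form a cherry on this tree, so they are sister taxa.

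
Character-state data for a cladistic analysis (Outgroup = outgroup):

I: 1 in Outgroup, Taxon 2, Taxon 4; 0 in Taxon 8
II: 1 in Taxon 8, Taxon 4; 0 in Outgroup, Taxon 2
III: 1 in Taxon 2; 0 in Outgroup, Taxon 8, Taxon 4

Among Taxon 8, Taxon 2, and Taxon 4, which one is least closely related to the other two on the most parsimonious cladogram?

Taxon 2

Character polarity is set by the outgroup: the derived state is whichever differs from the outgroup's state, so for I the derived state is '0', and for the remaining characters it is '1'.
I (derived state '0') is unique to Taxon 8 (autapomorphy; uninformative for grouping).
II: derived state '1' in Taxon 4 and Taxon 8 only — synapomorphy for {Taxon 4, Taxon 8}.
III: derived state '1' in Taxon 2 only — an autapomorphy, so it tells us nothing about relationships among taxa.
Most parsimonious ingroup topology: ((Taxon 8,Taxon 4),Taxon 2).
Taxon 8 and Taxon 4 share a more recent common ancestor with each other than either does with Taxon 2, so Taxon 2 is the least closely related of the three.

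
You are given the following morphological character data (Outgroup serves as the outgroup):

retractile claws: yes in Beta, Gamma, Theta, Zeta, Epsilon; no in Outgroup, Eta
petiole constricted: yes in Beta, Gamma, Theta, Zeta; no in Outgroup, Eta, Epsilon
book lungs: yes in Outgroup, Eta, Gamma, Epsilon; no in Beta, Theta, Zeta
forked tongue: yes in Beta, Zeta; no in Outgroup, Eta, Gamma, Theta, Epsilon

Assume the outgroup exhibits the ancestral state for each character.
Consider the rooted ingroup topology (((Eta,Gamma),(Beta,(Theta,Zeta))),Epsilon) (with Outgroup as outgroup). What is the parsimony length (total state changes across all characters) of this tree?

7

Map each character onto (((Eta,Gamma),(Beta,(Theta,Zeta))),Epsilon) (rooted by Outgroup) and count the minimum state changes it requires (Fitch parsimony):
retractile claws: 2; petiole constricted: 2; book lungs: 1; forked tongue: 2.
Total tree length = 7.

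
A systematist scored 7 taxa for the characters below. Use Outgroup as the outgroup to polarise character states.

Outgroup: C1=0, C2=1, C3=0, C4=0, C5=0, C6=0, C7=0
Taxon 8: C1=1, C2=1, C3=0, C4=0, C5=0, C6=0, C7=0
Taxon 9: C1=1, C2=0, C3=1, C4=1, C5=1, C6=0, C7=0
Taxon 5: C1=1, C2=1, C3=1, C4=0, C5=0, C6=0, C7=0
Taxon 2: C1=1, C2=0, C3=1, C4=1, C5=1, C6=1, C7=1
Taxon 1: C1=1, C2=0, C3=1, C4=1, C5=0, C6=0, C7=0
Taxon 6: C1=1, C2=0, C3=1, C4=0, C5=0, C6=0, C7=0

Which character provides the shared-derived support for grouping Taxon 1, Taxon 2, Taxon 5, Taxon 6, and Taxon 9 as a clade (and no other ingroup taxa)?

Character polarity is set by the outgroup: the derived state is whichever differs from the outgroup's state, so for C2 the derived state is '0', and for the remaining characters it is '1'.
C1 (derived state '1') is shared by all ingroup taxa — unites the whole ingroup.
C2: derived state '0' in Taxon 1, Taxon 2, Taxon 6, and Taxon 9 only — synapomorphy for {Taxon 1, Taxon 2, Taxon 6, Taxon 9}.
C3: derived state '1' in Taxon 1, Taxon 2, Taxon 5, Taxon 6, and Taxon 9 only — synapomorphy for {Taxon 1, Taxon 2, Taxon 5, Taxon 6, Taxon 9}.
C4 (derived state '1') is shared by Taxon 1, Taxon 2, and Taxon 9 — a synapomorphy uniting that clade.
C5: derived state '1' in Taxon 2 and Taxon 9 only — synapomorphy for {Taxon 2, Taxon 9}.
C6 (derived state '1') is unique to Taxon 2 (autapomorphy; uninformative for grouping).
C7: derived state '1' in Taxon 2 only — an autapomorphy, so it tells us nothing about relationships among taxa.
Most parsimonious ingroup topology: (Taxon 8,((((Taxon 9,Taxon 2),Taxon 1),Taxon 6),Taxon 5)).
The clade {Taxon 1, Taxon 2, Taxon 5, Taxon 6, Taxon 9} is supported by C3: its derived state '1' occurs in exactly those taxa and in no other taxon (including the outgroup).

C3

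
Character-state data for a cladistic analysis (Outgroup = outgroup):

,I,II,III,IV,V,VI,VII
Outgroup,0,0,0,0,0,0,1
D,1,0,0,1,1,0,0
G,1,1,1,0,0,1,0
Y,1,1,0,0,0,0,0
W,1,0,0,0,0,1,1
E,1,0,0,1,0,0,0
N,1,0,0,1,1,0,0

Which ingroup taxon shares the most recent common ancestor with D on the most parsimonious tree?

N

Character polarity is set by the outgroup: the derived state is whichever differs from the outgroup's state, so for VII the derived state is '0', and for the remaining characters it is '1'.
All ingroup taxa share the derived state '1' for I; it defines the ingroup but does not resolve relationships within it.
Only G and Y show the derived state '1' for II, supporting them as a clade.
III: derived state '1' in G only — an autapomorphy, so it tells us nothing about relationships among taxa.
Only D, E, and N show the derived state '1' for IV, supporting them as a clade.
Only D and N show the derived state '1' for V, supporting them as a clade.
VI (state '1') occurs in G and W but conflicts with the nesting implied by the other characters — most parsimoniously interpreted as homoplasy.
VII: derived state '0' in D, E, G, N, and Y only — synapomorphy for {D, E, G, N, Y}.
Most parsimonious ingroup topology: ((((D,N),E),(G,Y)),W).
D and N form a cherry on this tree, so they are sister taxa.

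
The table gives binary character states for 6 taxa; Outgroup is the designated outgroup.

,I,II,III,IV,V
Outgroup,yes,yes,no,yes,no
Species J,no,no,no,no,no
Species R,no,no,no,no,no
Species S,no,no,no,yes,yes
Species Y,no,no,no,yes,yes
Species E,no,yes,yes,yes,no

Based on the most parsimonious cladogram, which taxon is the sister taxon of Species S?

Character polarity is set by the outgroup: the derived state is whichever differs from the outgroup's state, so for I, II, IV the derived state is 'no', and for the remaining characters it is 'yes'.
All ingroup taxa share the derived state 'no' for I; it defines the ingroup but does not resolve relationships within it.
Only Species J, Species R, Species S, and Species Y show the derived state 'no' for II, supporting them as a clade.
III (derived state 'yes') is unique to Species E (autapomorphy; uninformative for grouping).
IV (derived state 'no') is shared by Species J and Species R — a synapomorphy uniting that clade.
V: derived state 'yes' in Species S and Species Y only — synapomorphy for {Species S, Species Y}.
Most parsimonious ingroup topology: (((Species J,Species R),(Species S,Species Y)),Species E).
Species S and Species Y form a cherry on this tree, so they are sister taxa.

Species Y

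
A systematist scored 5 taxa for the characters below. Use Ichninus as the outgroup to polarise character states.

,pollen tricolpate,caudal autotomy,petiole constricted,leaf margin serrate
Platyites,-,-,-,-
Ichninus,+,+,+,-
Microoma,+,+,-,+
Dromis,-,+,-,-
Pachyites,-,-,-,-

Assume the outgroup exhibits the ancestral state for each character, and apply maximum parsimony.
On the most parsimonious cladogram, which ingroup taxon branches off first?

Character polarity is set by the outgroup: the derived state is whichever differs from the outgroup's state, so for pollen tricolpate, caudal autotomy, petiole constricted the derived state is '-', and for the remaining characters it is '+'.
Only Dromis, Pachyites, and Platyites show the derived state '-' for pollen tricolpate, supporting them as a clade.
Only Pachyites and Platyites show the derived state '-' for caudal autotomy, supporting them as a clade.
petiole constricted (derived state '-') is shared by all ingroup taxa — unites the whole ingroup.
leaf margin serrate: derived state '+' in Microoma only — an autapomorphy, so it tells us nothing about relationships among taxa.
Most parsimonious ingroup topology: ((Dromis,(Pachyites,Platyites)),Microoma).
Microoma is sister to the clade containing all other ingroup taxa, so it is the earliest-diverging (most basal) ingroup lineage.

Microoma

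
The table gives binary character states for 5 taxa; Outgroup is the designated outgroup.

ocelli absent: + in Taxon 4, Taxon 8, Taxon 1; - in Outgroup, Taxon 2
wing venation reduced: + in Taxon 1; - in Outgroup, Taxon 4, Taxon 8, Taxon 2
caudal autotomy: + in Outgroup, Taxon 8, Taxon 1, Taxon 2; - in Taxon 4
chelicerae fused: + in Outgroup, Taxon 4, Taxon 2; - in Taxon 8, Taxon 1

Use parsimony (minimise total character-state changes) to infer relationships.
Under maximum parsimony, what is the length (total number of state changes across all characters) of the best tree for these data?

Character polarity is set by the outgroup: the derived state is whichever differs from the outgroup's state, so for caudal autotomy, chelicerae fused the derived state is '-', and for the remaining characters it is '+'.
Only Taxon 1, Taxon 4, and Taxon 8 show the derived state '+' for ocelli absent, supporting them as a clade.
wing venation reduced (derived state '+') is unique to Taxon 1 (autapomorphy; uninformative for grouping).
caudal autotomy (derived state '-') is unique to Taxon 4 (autapomorphy; uninformative for grouping).
chelicerae fused (derived state '-') is shared by Taxon 1 and Taxon 8 — a synapomorphy uniting that clade.
Most parsimonious ingroup topology: ((Taxon 4,(Taxon 8,Taxon 1)),Taxon 2).
Changes per character on this tree: ocelli absent: 1; wing venation reduced: 1; caudal autotomy: 1; chelicerae fused: 1.
Total = 4.

4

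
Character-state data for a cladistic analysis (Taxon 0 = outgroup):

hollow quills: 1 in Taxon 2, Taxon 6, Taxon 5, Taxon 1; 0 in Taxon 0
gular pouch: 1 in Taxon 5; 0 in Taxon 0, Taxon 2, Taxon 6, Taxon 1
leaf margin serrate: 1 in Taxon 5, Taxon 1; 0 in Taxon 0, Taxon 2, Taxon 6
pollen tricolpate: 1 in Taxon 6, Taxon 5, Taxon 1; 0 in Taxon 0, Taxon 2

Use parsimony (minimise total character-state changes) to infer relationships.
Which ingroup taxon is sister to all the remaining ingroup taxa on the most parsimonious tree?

Taxon 2

The outgroup has state '0' for every character, so '1' is the derived state throughout.
hollow quills (derived state '1') is shared by all ingroup taxa — unites the whole ingroup.
gular pouch: derived state '1' in Taxon 5 only — an autapomorphy, so it tells us nothing about relationships among taxa.
leaf margin serrate (derived state '1') is shared by Taxon 1 and Taxon 5 — a synapomorphy uniting that clade.
pollen tricolpate (derived state '1') is shared by Taxon 1, Taxon 5, and Taxon 6 — a synapomorphy uniting that clade.
Most parsimonious ingroup topology: (Taxon 2,(Taxon 6,(Taxon 5,Taxon 1))).
Taxon 2 is sister to the clade containing all other ingroup taxa, so it is the earliest-diverging (most basal) ingroup lineage.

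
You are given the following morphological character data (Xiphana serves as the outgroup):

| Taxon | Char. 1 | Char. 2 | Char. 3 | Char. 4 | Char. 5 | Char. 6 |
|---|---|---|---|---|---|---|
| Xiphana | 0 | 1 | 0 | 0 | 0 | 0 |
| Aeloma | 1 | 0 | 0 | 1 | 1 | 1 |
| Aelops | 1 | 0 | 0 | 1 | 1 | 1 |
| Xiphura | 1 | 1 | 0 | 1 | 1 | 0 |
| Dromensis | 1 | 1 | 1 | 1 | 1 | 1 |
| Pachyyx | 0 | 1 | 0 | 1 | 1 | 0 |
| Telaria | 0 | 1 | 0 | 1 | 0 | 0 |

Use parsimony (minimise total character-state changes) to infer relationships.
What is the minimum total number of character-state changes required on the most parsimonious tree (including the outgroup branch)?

6

Character polarity is set by the outgroup: the derived state is whichever differs from the outgroup's state, so for Char. 2 the derived state is '0', and for the remaining characters it is '1'.
Char. 1: derived state '1' in Aeloma, Aelops, Dromensis, and Xiphura only — synapomorphy for {Aeloma, Aelops, Dromensis, Xiphura}.
Char. 2: derived state '0' in Aeloma and Aelops only — synapomorphy for {Aeloma, Aelops}.
Char. 3 (derived state '1') is unique to Dromensis (autapomorphy; uninformative for grouping).
Char. 4 (derived state '1') is shared by all ingroup taxa — unites the whole ingroup.
Char. 5 (derived state '1') is shared by Aeloma, Aelops, Dromensis, Pachyyx, and Xiphura — a synapomorphy uniting that clade.
Char. 6 (derived state '1') is shared by Aeloma, Aelops, and Dromensis — a synapomorphy uniting that clade.
Most parsimonious ingroup topology: (((((Aeloma,Aelops),Dromensis),Xiphura),Pachyyx),Telaria).
Changes per character on this tree: Char. 1: 1; Char. 2: 1; Char. 3: 1; Char. 4: 1; Char. 5: 1; Char. 6: 1.
Total = 6.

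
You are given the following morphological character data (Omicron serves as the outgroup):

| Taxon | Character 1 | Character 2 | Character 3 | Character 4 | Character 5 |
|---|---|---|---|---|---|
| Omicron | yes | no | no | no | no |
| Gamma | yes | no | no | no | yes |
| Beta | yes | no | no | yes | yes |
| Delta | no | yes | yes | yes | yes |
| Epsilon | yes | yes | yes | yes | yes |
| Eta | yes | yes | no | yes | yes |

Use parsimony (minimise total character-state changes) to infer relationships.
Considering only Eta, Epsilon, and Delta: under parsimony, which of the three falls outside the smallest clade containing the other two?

Eta

Character polarity is set by the outgroup: the derived state is whichever differs from the outgroup's state, so for Character 1 the derived state is 'no', and for the remaining characters it is 'yes'.
Character 1 (derived state 'no') is unique to Delta (autapomorphy; uninformative for grouping).
Character 2 (derived state 'yes') is shared by Delta, Epsilon, and Eta — a synapomorphy uniting that clade.
Character 3: derived state 'yes' in Delta and Epsilon only — synapomorphy for {Delta, Epsilon}.
Character 4: derived state 'yes' in Beta, Delta, Epsilon, and Eta only — synapomorphy for {Beta, Delta, Epsilon, Eta}.
Character 5 (derived state 'yes') is shared by all ingroup taxa — unites the whole ingroup.
Most parsimonious ingroup topology: (Gamma,(Beta,((Delta,Epsilon),Eta))).
Epsilon and Delta share a more recent common ancestor with each other than either does with Eta, so Eta is the least closely related of the three.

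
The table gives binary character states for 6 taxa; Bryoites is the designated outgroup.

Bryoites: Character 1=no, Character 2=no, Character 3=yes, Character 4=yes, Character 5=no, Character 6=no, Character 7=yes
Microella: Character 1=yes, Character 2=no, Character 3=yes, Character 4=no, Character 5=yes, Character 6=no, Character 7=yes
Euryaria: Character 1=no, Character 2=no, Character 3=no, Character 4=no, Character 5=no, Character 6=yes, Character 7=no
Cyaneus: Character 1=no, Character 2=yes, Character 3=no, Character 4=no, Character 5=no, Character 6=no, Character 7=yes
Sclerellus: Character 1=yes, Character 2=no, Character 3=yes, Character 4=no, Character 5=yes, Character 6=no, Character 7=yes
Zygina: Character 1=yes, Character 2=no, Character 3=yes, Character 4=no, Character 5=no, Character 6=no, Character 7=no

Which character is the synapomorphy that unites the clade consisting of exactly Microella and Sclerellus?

Character 5

Character polarity is set by the outgroup: the derived state is whichever differs from the outgroup's state, so for Character 3, Character 4, Character 7 the derived state is 'no', and for the remaining characters it is 'yes'.
Character 1 (derived state 'yes') is shared by Microella, Sclerellus, and Zygina — a synapomorphy uniting that clade.
Character 2: derived state 'yes' in Cyaneus only — an autapomorphy, so it tells us nothing about relationships among taxa.
Only Cyaneus and Euryaria show the derived state 'no' for Character 3, supporting them as a clade.
Character 4 (derived state 'no') is shared by all ingroup taxa — unites the whole ingroup.
Character 5 (derived state 'yes') is shared by Microella and Sclerellus — a synapomorphy uniting that clade.
Character 6 (derived state 'yes') is unique to Euryaria (autapomorphy; uninformative for grouping).
Character 7 (state 'no') occurs in Euryaria and Zygina but conflicts with the nesting implied by the other characters — most parsimoniously interpreted as homoplasy.
Most parsimonious ingroup topology: (((Microella,Sclerellus),Zygina),(Euryaria,Cyaneus)).
The clade {Microella, Sclerellus} is supported by Character 5: its derived state 'yes' occurs in exactly those taxa and in no other taxon (including the outgroup).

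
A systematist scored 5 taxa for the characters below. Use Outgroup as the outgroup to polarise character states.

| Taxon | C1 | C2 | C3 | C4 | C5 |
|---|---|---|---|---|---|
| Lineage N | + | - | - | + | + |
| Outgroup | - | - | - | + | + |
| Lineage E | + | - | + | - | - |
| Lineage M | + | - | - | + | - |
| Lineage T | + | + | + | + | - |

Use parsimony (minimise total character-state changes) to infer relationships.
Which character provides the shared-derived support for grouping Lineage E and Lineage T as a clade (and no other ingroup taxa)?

Character polarity is set by the outgroup: the derived state is whichever differs from the outgroup's state, so for C4, C5 the derived state is '-', and for the remaining characters it is '+'.
All ingroup taxa share the derived state '+' for C1; it defines the ingroup but does not resolve relationships within it.
C2 (derived state '+') is unique to Lineage T (autapomorphy; uninformative for grouping).
Only Lineage E and Lineage T show the derived state '+' for C3, supporting them as a clade.
C4 (derived state '-') is unique to Lineage E (autapomorphy; uninformative for grouping).
Only Lineage E, Lineage M, and Lineage T show the derived state '-' for C5, supporting them as a clade.
Most parsimonious ingroup topology: (((Lineage E,Lineage T),Lineage M),Lineage N).
The clade {Lineage E, Lineage T} is supported by C3: its derived state '+' occurs in exactly those taxa and in no other taxon (including the outgroup).

C3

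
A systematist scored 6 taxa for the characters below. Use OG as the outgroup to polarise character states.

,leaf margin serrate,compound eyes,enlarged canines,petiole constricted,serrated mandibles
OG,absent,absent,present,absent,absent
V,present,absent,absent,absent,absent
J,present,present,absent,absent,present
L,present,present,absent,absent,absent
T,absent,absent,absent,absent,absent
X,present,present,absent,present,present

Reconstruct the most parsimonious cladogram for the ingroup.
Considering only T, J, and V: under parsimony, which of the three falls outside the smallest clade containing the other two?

Character polarity is set by the outgroup: the derived state is whichever differs from the outgroup's state, so for enlarged canines the derived state is 'absent', and for the remaining characters it is 'present'.
leaf margin serrate: derived state 'present' in J, L, V, and X only — synapomorphy for {J, L, V, X}.
compound eyes (derived state 'present') is shared by J, L, and X — a synapomorphy uniting that clade.
enlarged canines (derived state 'absent') is shared by all ingroup taxa — unites the whole ingroup.
petiole constricted (derived state 'present') is unique to X (autapomorphy; uninformative for grouping).
serrated mandibles (derived state 'present') is shared by J and X — a synapomorphy uniting that clade.
Most parsimonious ingroup topology: ((V,((J,X),L)),T).
V and J share a more recent common ancestor with each other than either does with T, so T is the least closely related of the three.

T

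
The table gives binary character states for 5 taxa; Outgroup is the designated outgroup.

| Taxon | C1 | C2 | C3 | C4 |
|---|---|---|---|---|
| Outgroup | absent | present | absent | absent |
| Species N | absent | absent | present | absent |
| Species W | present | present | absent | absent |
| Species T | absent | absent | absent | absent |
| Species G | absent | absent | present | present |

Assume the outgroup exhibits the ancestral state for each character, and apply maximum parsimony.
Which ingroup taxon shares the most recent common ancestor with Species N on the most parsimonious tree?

Species G

Character polarity is set by the outgroup: the derived state is whichever differs from the outgroup's state, so for C2 the derived state is 'absent', and for the remaining characters it is 'present'.
C1 (derived state 'present') is unique to Species W (autapomorphy; uninformative for grouping).
C2 (derived state 'absent') is shared by Species G, Species N, and Species T — a synapomorphy uniting that clade.
C3: derived state 'present' in Species G and Species N only — synapomorphy for {Species G, Species N}.
C4 (derived state 'present') is unique to Species G (autapomorphy; uninformative for grouping).
Most parsimonious ingroup topology: (((Species N,Species G),Species T),Species W).
Species N and Species G form a cherry on this tree, so they are sister taxa.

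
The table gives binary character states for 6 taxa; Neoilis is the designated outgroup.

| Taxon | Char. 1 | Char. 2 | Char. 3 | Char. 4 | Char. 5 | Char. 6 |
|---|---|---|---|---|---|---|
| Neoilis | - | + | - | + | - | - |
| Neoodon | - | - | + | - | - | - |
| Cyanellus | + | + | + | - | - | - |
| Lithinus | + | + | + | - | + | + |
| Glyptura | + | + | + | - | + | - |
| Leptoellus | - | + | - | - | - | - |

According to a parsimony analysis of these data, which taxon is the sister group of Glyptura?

Lithinus

Character polarity is set by the outgroup: the derived state is whichever differs from the outgroup's state, so for Char. 2, Char. 4 the derived state is '-', and for the remaining characters it is '+'.
Char. 1: derived state '+' in Cyanellus, Glyptura, and Lithinus only — synapomorphy for {Cyanellus, Glyptura, Lithinus}.
Char. 2 (derived state '-') is unique to Neoodon (autapomorphy; uninformative for grouping).
Only Cyanellus, Glyptura, Lithinus, and Neoodon show the derived state '+' for Char. 3, supporting them as a clade.
All ingroup taxa share the derived state '-' for Char. 4; it defines the ingroup but does not resolve relationships within it.
Only Glyptura and Lithinus show the derived state '+' for Char. 5, supporting them as a clade.
Char. 6: derived state '+' in Lithinus only — an autapomorphy, so it tells us nothing about relationships among taxa.
Most parsimonious ingroup topology: ((Neoodon,(Cyanellus,(Lithinus,Glyptura))),Leptoellus).
Glyptura and Lithinus form a cherry on this tree, so they are sister taxa.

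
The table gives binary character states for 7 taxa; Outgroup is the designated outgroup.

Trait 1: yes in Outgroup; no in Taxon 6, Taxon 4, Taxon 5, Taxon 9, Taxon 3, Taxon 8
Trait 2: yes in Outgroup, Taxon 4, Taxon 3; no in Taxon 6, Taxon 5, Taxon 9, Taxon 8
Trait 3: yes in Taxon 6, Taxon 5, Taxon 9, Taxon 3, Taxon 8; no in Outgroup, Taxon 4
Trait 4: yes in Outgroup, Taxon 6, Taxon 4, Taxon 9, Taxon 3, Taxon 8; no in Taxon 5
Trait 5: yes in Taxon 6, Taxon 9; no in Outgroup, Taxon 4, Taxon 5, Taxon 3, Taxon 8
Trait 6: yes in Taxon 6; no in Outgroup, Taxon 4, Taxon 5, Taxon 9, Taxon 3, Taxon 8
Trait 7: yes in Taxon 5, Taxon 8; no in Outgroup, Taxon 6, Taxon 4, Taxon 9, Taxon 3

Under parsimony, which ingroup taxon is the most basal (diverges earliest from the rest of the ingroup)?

Taxon 4

Character polarity is set by the outgroup: the derived state is whichever differs from the outgroup's state, so for Trait 1, Trait 2, Trait 4 the derived state is 'no', and for the remaining characters it is 'yes'.
Trait 1 (derived state 'no') is shared by all ingroup taxa — unites the whole ingroup.
Trait 2 (derived state 'no') is shared by Taxon 5, Taxon 6, Taxon 8, and Taxon 9 — a synapomorphy uniting that clade.
Trait 3: derived state 'yes' in Taxon 3, Taxon 5, Taxon 6, Taxon 8, and Taxon 9 only — synapomorphy for {Taxon 3, Taxon 5, Taxon 6, Taxon 8, Taxon 9}.
Trait 4 (derived state 'no') is unique to Taxon 5 (autapomorphy; uninformative for grouping).
Trait 5: derived state 'yes' in Taxon 6 and Taxon 9 only — synapomorphy for {Taxon 6, Taxon 9}.
Trait 6 (derived state 'yes') is unique to Taxon 6 (autapomorphy; uninformative for grouping).
Trait 7 (derived state 'yes') is shared by Taxon 5 and Taxon 8 — a synapomorphy uniting that clade.
Most parsimonious ingroup topology: ((((Taxon 6,Taxon 9),(Taxon 5,Taxon 8)),Taxon 3),Taxon 4).
Taxon 4 is sister to the clade containing all other ingroup taxa, so it is the earliest-diverging (most basal) ingroup lineage.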